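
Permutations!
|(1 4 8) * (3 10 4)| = |(1 3 10 4 8)| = 5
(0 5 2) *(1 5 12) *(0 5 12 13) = (0 13)(1 12)(2 5) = [13, 12, 5, 3, 4, 2, 6, 7, 8, 9, 10, 11, 1, 0]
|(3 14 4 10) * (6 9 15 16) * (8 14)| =|(3 8 14 4 10)(6 9 15 16)| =20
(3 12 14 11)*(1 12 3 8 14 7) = [0, 12, 2, 3, 4, 5, 6, 1, 14, 9, 10, 8, 7, 13, 11] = (1 12 7)(8 14 11)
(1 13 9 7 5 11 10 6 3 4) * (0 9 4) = (0 9 7 5 11 10 6 3)(1 13 4) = [9, 13, 2, 0, 1, 11, 3, 5, 8, 7, 6, 10, 12, 4]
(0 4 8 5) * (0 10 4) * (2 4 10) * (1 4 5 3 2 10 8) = [0, 4, 5, 2, 1, 10, 6, 7, 3, 9, 8] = (1 4)(2 5 10 8 3)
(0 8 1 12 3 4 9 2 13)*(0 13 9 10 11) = (13)(0 8 1 12 3 4 10 11)(2 9) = [8, 12, 9, 4, 10, 5, 6, 7, 1, 2, 11, 0, 3, 13]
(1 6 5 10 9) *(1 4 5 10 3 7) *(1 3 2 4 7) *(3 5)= (1 6 10 9 7 5 2 4 3)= [0, 6, 4, 1, 3, 2, 10, 5, 8, 7, 9]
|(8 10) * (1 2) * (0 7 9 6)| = 4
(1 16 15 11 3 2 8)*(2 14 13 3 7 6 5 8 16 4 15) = (1 4 15 11 7 6 5 8)(2 16)(3 14 13) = [0, 4, 16, 14, 15, 8, 5, 6, 1, 9, 10, 7, 12, 3, 13, 11, 2]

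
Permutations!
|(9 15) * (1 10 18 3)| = |(1 10 18 3)(9 15)| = 4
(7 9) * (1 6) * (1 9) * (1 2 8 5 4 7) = (1 6 9)(2 8 5 4 7) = [0, 6, 8, 3, 7, 4, 9, 2, 5, 1]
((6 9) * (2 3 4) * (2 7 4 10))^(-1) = (2 10 3)(4 7)(6 9)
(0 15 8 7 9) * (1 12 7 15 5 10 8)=(0 5 10 8 15 1 12 7 9)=[5, 12, 2, 3, 4, 10, 6, 9, 15, 0, 8, 11, 7, 13, 14, 1]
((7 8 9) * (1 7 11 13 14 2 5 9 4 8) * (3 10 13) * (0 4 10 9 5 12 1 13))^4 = ((0 4 8 10)(1 7 13 14 2 12)(3 9 11))^4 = (1 2 13)(3 9 11)(7 12 14)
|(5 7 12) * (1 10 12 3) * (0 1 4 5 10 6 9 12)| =|(0 1 6 9 12 10)(3 4 5 7)| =12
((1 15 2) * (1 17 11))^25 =((1 15 2 17 11))^25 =(17)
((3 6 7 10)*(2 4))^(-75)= ((2 4)(3 6 7 10))^(-75)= (2 4)(3 6 7 10)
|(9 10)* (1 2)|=|(1 2)(9 10)|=2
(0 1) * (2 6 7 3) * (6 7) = (0 1)(2 7 3) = [1, 0, 7, 2, 4, 5, 6, 3]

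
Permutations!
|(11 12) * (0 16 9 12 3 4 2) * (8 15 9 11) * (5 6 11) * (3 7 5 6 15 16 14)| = 45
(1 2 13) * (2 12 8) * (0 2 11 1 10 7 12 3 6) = [2, 3, 13, 6, 4, 5, 0, 12, 11, 9, 7, 1, 8, 10] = (0 2 13 10 7 12 8 11 1 3 6)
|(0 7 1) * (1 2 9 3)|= |(0 7 2 9 3 1)|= 6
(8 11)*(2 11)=[0, 1, 11, 3, 4, 5, 6, 7, 2, 9, 10, 8]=(2 11 8)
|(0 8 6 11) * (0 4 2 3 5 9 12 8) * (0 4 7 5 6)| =|(0 4 2 3 6 11 7 5 9 12 8)| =11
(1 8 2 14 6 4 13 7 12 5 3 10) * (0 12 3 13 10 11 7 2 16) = (0 12 5 13 2 14 6 4 10 1 8 16)(3 11 7) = [12, 8, 14, 11, 10, 13, 4, 3, 16, 9, 1, 7, 5, 2, 6, 15, 0]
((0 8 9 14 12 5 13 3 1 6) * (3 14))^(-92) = (14)(0 1 9)(3 8 6)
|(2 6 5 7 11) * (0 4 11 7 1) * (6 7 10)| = 9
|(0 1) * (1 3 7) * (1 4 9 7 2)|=12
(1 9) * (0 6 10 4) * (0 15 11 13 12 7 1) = (0 6 10 4 15 11 13 12 7 1 9) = [6, 9, 2, 3, 15, 5, 10, 1, 8, 0, 4, 13, 7, 12, 14, 11]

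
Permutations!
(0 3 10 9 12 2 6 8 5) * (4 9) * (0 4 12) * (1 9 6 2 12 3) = [1, 9, 2, 10, 6, 4, 8, 7, 5, 0, 3, 11, 12] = (12)(0 1 9)(3 10)(4 6 8 5)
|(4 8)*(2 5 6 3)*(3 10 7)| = 6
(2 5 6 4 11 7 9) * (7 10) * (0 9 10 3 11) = (0 9 2 5 6 4)(3 11)(7 10) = [9, 1, 5, 11, 0, 6, 4, 10, 8, 2, 7, 3]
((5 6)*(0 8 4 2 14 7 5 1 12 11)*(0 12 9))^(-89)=(0 8 4 2 14 7 5 6 1 9)(11 12)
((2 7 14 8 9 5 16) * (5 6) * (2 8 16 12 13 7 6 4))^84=(2 16 12 4 14 5 9 7 6 8 13)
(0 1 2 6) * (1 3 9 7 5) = (0 3 9 7 5 1 2 6) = [3, 2, 6, 9, 4, 1, 0, 5, 8, 7]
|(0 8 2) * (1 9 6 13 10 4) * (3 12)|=|(0 8 2)(1 9 6 13 10 4)(3 12)|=6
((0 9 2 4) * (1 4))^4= ((0 9 2 1 4))^4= (0 4 1 2 9)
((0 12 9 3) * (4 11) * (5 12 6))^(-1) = (0 3 9 12 5 6)(4 11)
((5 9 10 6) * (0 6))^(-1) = ((0 6 5 9 10))^(-1) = (0 10 9 5 6)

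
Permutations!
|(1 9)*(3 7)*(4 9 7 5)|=6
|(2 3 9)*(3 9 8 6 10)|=4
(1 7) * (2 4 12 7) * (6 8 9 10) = (1 2 4 12 7)(6 8 9 10) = [0, 2, 4, 3, 12, 5, 8, 1, 9, 10, 6, 11, 7]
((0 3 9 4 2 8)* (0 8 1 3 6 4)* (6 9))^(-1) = ((0 9)(1 3 6 4 2))^(-1) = (0 9)(1 2 4 6 3)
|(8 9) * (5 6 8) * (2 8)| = |(2 8 9 5 6)| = 5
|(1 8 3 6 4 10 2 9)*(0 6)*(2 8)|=6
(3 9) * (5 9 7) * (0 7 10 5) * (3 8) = (0 7)(3 10 5 9 8) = [7, 1, 2, 10, 4, 9, 6, 0, 3, 8, 5]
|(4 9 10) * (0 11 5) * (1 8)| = |(0 11 5)(1 8)(4 9 10)| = 6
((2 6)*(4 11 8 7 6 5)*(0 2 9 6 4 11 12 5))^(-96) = (12)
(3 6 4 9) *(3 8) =(3 6 4 9 8) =[0, 1, 2, 6, 9, 5, 4, 7, 3, 8]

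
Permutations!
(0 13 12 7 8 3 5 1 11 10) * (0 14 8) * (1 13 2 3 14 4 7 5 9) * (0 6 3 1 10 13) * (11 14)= (0 2 1 14 8 11 13 12 5)(3 9 10 4 7 6)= [2, 14, 1, 9, 7, 0, 3, 6, 11, 10, 4, 13, 5, 12, 8]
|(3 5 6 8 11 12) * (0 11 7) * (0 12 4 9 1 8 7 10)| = |(0 11 4 9 1 8 10)(3 5 6 7 12)| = 35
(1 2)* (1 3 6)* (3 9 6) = (1 2 9 6) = [0, 2, 9, 3, 4, 5, 1, 7, 8, 6]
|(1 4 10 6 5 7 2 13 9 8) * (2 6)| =|(1 4 10 2 13 9 8)(5 7 6)| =21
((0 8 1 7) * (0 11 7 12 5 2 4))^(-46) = (0 12 4 1 2 8 5)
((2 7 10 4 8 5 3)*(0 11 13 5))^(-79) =(0 11 13 5 3 2 7 10 4 8)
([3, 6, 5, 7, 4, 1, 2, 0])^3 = [0, 5, 6, 3, 4, 2, 1, 7]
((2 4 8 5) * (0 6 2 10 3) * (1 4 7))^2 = (0 2 1 8 10)(3 6 7 4 5)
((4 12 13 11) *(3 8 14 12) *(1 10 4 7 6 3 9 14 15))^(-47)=(1 12 3 4 11 15 14 6 10 13 8 9 7)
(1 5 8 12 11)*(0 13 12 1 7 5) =(0 13 12 11 7 5 8 1) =[13, 0, 2, 3, 4, 8, 6, 5, 1, 9, 10, 7, 11, 12]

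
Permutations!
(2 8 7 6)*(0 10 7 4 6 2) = (0 10 7 2 8 4 6) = [10, 1, 8, 3, 6, 5, 0, 2, 4, 9, 7]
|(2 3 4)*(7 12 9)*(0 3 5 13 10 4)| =30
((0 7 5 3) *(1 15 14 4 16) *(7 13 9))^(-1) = (0 3 5 7 9 13)(1 16 4 14 15)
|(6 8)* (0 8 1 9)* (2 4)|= |(0 8 6 1 9)(2 4)|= 10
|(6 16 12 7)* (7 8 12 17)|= |(6 16 17 7)(8 12)|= 4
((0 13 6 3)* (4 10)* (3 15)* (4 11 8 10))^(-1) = ((0 13 6 15 3)(8 10 11))^(-1) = (0 3 15 6 13)(8 11 10)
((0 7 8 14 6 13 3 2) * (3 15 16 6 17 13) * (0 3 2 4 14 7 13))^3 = ((0 13 15 16 6 2 3 4 14 17)(7 8))^3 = (0 16 3 17 15 2 14 13 6 4)(7 8)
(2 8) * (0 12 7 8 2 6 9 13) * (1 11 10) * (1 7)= (0 12 1 11 10 7 8 6 9 13)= [12, 11, 2, 3, 4, 5, 9, 8, 6, 13, 7, 10, 1, 0]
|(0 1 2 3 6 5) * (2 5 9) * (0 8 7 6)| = 9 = |(0 1 5 8 7 6 9 2 3)|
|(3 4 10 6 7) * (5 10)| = |(3 4 5 10 6 7)| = 6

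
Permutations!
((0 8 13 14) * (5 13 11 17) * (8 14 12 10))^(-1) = (0 14)(5 17 11 8 10 12 13)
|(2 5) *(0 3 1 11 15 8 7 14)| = |(0 3 1 11 15 8 7 14)(2 5)| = 8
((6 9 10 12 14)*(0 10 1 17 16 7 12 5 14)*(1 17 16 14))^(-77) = ((0 10 5 1 16 7 12)(6 9 17 14))^(-77) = (6 14 17 9)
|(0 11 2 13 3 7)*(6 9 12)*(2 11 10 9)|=|(0 10 9 12 6 2 13 3 7)|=9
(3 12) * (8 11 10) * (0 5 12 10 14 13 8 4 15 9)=(0 5 12 3 10 4 15 9)(8 11 14 13)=[5, 1, 2, 10, 15, 12, 6, 7, 11, 0, 4, 14, 3, 8, 13, 9]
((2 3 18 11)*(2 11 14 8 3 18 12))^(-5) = ((2 18 14 8 3 12))^(-5) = (2 18 14 8 3 12)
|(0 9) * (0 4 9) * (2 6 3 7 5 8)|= 6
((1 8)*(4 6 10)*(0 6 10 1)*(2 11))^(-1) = (0 8 1 6)(2 11)(4 10)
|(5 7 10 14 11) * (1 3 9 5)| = |(1 3 9 5 7 10 14 11)| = 8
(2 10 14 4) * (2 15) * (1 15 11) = [0, 15, 10, 3, 11, 5, 6, 7, 8, 9, 14, 1, 12, 13, 4, 2] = (1 15 2 10 14 4 11)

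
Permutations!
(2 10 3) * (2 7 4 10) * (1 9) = (1 9)(3 7 4 10) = [0, 9, 2, 7, 10, 5, 6, 4, 8, 1, 3]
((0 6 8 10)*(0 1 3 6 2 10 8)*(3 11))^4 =(0 11 2 3 10 6 1)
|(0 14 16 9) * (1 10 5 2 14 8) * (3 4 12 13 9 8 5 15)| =14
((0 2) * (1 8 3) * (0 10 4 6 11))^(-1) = ((0 2 10 4 6 11)(1 8 3))^(-1) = (0 11 6 4 10 2)(1 3 8)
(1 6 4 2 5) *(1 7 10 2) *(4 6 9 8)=(1 9 8 4)(2 5 7 10)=[0, 9, 5, 3, 1, 7, 6, 10, 4, 8, 2]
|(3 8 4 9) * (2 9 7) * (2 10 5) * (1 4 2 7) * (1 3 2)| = 12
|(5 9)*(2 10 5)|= 4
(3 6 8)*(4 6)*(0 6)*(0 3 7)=(0 6 8 7)(3 4)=[6, 1, 2, 4, 3, 5, 8, 0, 7]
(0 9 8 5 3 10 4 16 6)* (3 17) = (0 9 8 5 17 3 10 4 16 6) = [9, 1, 2, 10, 16, 17, 0, 7, 5, 8, 4, 11, 12, 13, 14, 15, 6, 3]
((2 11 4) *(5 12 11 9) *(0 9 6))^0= (12)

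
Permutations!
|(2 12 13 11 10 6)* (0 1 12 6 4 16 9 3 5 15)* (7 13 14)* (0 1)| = |(1 12 14 7 13 11 10 4 16 9 3 5 15)(2 6)| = 26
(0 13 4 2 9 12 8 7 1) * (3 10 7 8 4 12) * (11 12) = (0 13 11 12 4 2 9 3 10 7 1) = [13, 0, 9, 10, 2, 5, 6, 1, 8, 3, 7, 12, 4, 11]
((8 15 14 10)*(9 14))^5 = ((8 15 9 14 10))^5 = (15)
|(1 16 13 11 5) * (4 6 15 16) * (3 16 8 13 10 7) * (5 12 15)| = |(1 4 6 5)(3 16 10 7)(8 13 11 12 15)| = 20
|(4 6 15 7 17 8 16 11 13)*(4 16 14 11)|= |(4 6 15 7 17 8 14 11 13 16)|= 10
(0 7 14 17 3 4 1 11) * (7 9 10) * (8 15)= (0 9 10 7 14 17 3 4 1 11)(8 15)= [9, 11, 2, 4, 1, 5, 6, 14, 15, 10, 7, 0, 12, 13, 17, 8, 16, 3]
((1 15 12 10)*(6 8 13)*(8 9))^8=(15)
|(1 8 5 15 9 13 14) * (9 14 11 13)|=|(1 8 5 15 14)(11 13)|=10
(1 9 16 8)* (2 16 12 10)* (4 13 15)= (1 9 12 10 2 16 8)(4 13 15)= [0, 9, 16, 3, 13, 5, 6, 7, 1, 12, 2, 11, 10, 15, 14, 4, 8]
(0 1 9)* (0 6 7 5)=(0 1 9 6 7 5)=[1, 9, 2, 3, 4, 0, 7, 5, 8, 6]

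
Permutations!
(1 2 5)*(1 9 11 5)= (1 2)(5 9 11)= [0, 2, 1, 3, 4, 9, 6, 7, 8, 11, 10, 5]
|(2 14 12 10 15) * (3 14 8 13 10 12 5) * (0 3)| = 20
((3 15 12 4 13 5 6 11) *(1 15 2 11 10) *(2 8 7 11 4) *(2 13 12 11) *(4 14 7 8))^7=(1 5 4 15 6 12 11 10 13 3)(2 14 7)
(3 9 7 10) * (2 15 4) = [0, 1, 15, 9, 2, 5, 6, 10, 8, 7, 3, 11, 12, 13, 14, 4] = (2 15 4)(3 9 7 10)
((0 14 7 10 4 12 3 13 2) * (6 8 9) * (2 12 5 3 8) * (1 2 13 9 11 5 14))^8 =((0 1 2)(3 9 6 13 12 8 11 5)(4 14 7 10))^8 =(14)(0 2 1)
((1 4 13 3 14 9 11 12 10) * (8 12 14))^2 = ((1 4 13 3 8 12 10)(9 11 14))^2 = (1 13 8 10 4 3 12)(9 14 11)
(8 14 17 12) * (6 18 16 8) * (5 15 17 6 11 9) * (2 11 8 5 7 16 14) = [0, 1, 11, 3, 4, 15, 18, 16, 2, 7, 10, 9, 8, 13, 6, 17, 5, 12, 14] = (2 11 9 7 16 5 15 17 12 8)(6 18 14)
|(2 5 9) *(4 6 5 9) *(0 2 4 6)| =4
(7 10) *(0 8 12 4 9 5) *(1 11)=(0 8 12 4 9 5)(1 11)(7 10)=[8, 11, 2, 3, 9, 0, 6, 10, 12, 5, 7, 1, 4]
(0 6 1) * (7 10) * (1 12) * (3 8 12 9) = (0 6 9 3 8 12 1)(7 10) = [6, 0, 2, 8, 4, 5, 9, 10, 12, 3, 7, 11, 1]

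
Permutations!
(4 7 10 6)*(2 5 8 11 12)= (2 5 8 11 12)(4 7 10 6)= [0, 1, 5, 3, 7, 8, 4, 10, 11, 9, 6, 12, 2]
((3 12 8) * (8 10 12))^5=(3 8)(10 12)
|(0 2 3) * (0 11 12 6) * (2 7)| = 7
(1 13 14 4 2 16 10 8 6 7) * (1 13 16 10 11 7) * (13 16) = (1 13 14 4 2 10 8 6)(7 16 11) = [0, 13, 10, 3, 2, 5, 1, 16, 6, 9, 8, 7, 12, 14, 4, 15, 11]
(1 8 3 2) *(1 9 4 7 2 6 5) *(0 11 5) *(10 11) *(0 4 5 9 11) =(0 10)(1 8 3 6 4 7 2 11 9 5) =[10, 8, 11, 6, 7, 1, 4, 2, 3, 5, 0, 9]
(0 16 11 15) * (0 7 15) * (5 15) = (0 16 11)(5 15 7) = [16, 1, 2, 3, 4, 15, 6, 5, 8, 9, 10, 0, 12, 13, 14, 7, 11]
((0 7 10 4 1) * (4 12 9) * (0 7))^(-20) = (1 9 10)(4 12 7)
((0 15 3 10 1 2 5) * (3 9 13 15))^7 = ((0 3 10 1 2 5)(9 13 15))^7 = (0 3 10 1 2 5)(9 13 15)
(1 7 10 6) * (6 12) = [0, 7, 2, 3, 4, 5, 1, 10, 8, 9, 12, 11, 6] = (1 7 10 12 6)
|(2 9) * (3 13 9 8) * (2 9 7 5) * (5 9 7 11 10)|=14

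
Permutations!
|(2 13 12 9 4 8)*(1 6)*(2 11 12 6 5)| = 5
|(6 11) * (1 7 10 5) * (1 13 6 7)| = |(5 13 6 11 7 10)| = 6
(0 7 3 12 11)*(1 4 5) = (0 7 3 12 11)(1 4 5) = [7, 4, 2, 12, 5, 1, 6, 3, 8, 9, 10, 0, 11]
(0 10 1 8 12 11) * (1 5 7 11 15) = (0 10 5 7 11)(1 8 12 15) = [10, 8, 2, 3, 4, 7, 6, 11, 12, 9, 5, 0, 15, 13, 14, 1]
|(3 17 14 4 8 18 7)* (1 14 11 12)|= |(1 14 4 8 18 7 3 17 11 12)|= 10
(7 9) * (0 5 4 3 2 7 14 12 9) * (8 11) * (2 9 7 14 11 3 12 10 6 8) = [5, 1, 14, 9, 12, 4, 8, 0, 3, 11, 6, 2, 7, 13, 10] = (0 5 4 12 7)(2 14 10 6 8 3 9 11)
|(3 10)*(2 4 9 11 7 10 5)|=8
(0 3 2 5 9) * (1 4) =(0 3 2 5 9)(1 4) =[3, 4, 5, 2, 1, 9, 6, 7, 8, 0]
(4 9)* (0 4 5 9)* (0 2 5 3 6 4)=(2 5 9 3 6 4)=[0, 1, 5, 6, 2, 9, 4, 7, 8, 3]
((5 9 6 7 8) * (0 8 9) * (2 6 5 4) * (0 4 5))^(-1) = ((0 8 5 4 2 6 7 9))^(-1) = (0 9 7 6 2 4 5 8)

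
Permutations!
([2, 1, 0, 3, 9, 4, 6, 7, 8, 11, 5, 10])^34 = [0, 1, 2, 3, 5, 10, 6, 7, 8, 4, 11, 9]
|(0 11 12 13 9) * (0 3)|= 6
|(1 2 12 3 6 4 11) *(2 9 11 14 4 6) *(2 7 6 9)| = |(1 2 12 3 7 6 9 11)(4 14)| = 8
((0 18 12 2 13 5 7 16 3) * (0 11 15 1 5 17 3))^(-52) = ((0 18 12 2 13 17 3 11 15 1 5 7 16))^(-52) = (18)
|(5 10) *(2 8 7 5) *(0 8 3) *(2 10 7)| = 4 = |(10)(0 8 2 3)(5 7)|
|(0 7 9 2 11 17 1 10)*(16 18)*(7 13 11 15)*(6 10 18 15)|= 13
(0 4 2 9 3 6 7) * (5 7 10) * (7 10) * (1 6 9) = (0 4 2 1 6 7)(3 9)(5 10) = [4, 6, 1, 9, 2, 10, 7, 0, 8, 3, 5]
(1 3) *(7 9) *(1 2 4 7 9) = (9)(1 3 2 4 7) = [0, 3, 4, 2, 7, 5, 6, 1, 8, 9]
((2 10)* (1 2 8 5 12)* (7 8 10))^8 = ((1 2 7 8 5 12))^8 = (1 7 5)(2 8 12)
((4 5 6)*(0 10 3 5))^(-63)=((0 10 3 5 6 4))^(-63)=(0 5)(3 4)(6 10)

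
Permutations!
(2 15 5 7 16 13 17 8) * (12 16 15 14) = (2 14 12 16 13 17 8)(5 7 15) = [0, 1, 14, 3, 4, 7, 6, 15, 2, 9, 10, 11, 16, 17, 12, 5, 13, 8]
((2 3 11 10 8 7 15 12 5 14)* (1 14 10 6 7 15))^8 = ((1 14 2 3 11 6 7)(5 10 8 15 12))^8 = (1 14 2 3 11 6 7)(5 15 10 12 8)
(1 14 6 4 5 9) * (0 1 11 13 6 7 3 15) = (0 1 14 7 3 15)(4 5 9 11 13 6) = [1, 14, 2, 15, 5, 9, 4, 3, 8, 11, 10, 13, 12, 6, 7, 0]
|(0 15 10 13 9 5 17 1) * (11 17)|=|(0 15 10 13 9 5 11 17 1)|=9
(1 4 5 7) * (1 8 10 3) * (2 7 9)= (1 4 5 9 2 7 8 10 3)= [0, 4, 7, 1, 5, 9, 6, 8, 10, 2, 3]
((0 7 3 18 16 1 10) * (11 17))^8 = ((0 7 3 18 16 1 10)(11 17))^8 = (0 7 3 18 16 1 10)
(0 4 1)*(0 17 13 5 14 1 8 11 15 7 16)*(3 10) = [4, 17, 2, 10, 8, 14, 6, 16, 11, 9, 3, 15, 12, 5, 1, 7, 0, 13] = (0 4 8 11 15 7 16)(1 17 13 5 14)(3 10)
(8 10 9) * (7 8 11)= [0, 1, 2, 3, 4, 5, 6, 8, 10, 11, 9, 7]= (7 8 10 9 11)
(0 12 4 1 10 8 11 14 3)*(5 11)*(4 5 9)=[12, 10, 2, 0, 1, 11, 6, 7, 9, 4, 8, 14, 5, 13, 3]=(0 12 5 11 14 3)(1 10 8 9 4)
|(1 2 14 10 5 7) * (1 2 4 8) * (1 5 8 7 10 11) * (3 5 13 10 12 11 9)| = |(1 4 7 2 14 9 3 5 12 11)(8 13 10)| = 30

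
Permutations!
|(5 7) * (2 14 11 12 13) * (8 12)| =|(2 14 11 8 12 13)(5 7)| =6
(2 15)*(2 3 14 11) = (2 15 3 14 11) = [0, 1, 15, 14, 4, 5, 6, 7, 8, 9, 10, 2, 12, 13, 11, 3]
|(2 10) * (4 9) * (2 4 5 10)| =4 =|(4 9 5 10)|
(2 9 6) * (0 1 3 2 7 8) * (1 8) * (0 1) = (0 8 1 3 2 9 6 7) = [8, 3, 9, 2, 4, 5, 7, 0, 1, 6]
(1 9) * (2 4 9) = [0, 2, 4, 3, 9, 5, 6, 7, 8, 1] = (1 2 4 9)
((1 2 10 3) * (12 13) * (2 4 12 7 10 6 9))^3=(1 13 3 12 10 4 7)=((1 4 12 13 7 10 3)(2 6 9))^3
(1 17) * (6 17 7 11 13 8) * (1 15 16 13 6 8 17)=(1 7 11 6)(13 17 15 16)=[0, 7, 2, 3, 4, 5, 1, 11, 8, 9, 10, 6, 12, 17, 14, 16, 13, 15]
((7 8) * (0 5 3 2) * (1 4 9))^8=((0 5 3 2)(1 4 9)(7 8))^8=(1 9 4)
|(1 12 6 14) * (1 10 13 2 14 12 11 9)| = |(1 11 9)(2 14 10 13)(6 12)| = 12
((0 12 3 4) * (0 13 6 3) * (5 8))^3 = ((0 12)(3 4 13 6)(5 8))^3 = (0 12)(3 6 13 4)(5 8)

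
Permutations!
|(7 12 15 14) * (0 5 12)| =|(0 5 12 15 14 7)| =6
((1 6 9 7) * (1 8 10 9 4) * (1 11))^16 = ((1 6 4 11)(7 8 10 9))^16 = (11)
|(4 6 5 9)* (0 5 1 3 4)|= |(0 5 9)(1 3 4 6)|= 12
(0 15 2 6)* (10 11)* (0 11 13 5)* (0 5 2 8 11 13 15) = (2 6 13)(8 11 10 15) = [0, 1, 6, 3, 4, 5, 13, 7, 11, 9, 15, 10, 12, 2, 14, 8]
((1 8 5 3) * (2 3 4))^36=((1 8 5 4 2 3))^36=(8)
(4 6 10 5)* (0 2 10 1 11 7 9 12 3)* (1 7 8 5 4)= [2, 11, 10, 0, 6, 1, 7, 9, 5, 12, 4, 8, 3]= (0 2 10 4 6 7 9 12 3)(1 11 8 5)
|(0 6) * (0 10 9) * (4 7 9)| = 6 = |(0 6 10 4 7 9)|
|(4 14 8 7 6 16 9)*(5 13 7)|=|(4 14 8 5 13 7 6 16 9)|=9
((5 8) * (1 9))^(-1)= ((1 9)(5 8))^(-1)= (1 9)(5 8)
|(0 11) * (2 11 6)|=4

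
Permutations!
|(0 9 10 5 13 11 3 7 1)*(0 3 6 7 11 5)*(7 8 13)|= 24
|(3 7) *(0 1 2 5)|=|(0 1 2 5)(3 7)|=4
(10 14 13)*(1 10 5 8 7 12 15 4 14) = (1 10)(4 14 13 5 8 7 12 15) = [0, 10, 2, 3, 14, 8, 6, 12, 7, 9, 1, 11, 15, 5, 13, 4]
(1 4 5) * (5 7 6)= [0, 4, 2, 3, 7, 1, 5, 6]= (1 4 7 6 5)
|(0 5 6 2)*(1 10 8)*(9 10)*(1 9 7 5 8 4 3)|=|(0 8 9 10 4 3 1 7 5 6 2)|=11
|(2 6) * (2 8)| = 3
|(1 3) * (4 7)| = 2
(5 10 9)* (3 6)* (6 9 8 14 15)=(3 9 5 10 8 14 15 6)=[0, 1, 2, 9, 4, 10, 3, 7, 14, 5, 8, 11, 12, 13, 15, 6]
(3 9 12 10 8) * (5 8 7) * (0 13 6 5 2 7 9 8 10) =(0 13 6 5 10 9 12)(2 7)(3 8) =[13, 1, 7, 8, 4, 10, 5, 2, 3, 12, 9, 11, 0, 6]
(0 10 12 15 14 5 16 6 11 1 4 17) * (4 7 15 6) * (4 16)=(0 10 12 6 11 1 7 15 14 5 4 17)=[10, 7, 2, 3, 17, 4, 11, 15, 8, 9, 12, 1, 6, 13, 5, 14, 16, 0]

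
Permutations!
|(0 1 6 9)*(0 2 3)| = |(0 1 6 9 2 3)| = 6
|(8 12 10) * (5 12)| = |(5 12 10 8)| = 4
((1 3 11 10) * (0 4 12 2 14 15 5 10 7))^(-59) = ((0 4 12 2 14 15 5 10 1 3 11 7))^(-59) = (0 4 12 2 14 15 5 10 1 3 11 7)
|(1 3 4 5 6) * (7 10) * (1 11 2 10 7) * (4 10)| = 15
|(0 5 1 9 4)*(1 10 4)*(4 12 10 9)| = 10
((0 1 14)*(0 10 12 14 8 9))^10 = (0 8)(1 9)(10 12 14) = ((0 1 8 9)(10 12 14))^10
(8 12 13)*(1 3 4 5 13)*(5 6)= (1 3 4 6 5 13 8 12)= [0, 3, 2, 4, 6, 13, 5, 7, 12, 9, 10, 11, 1, 8]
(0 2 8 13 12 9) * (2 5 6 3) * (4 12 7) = (0 5 6 3 2 8 13 7 4 12 9) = [5, 1, 8, 2, 12, 6, 3, 4, 13, 0, 10, 11, 9, 7]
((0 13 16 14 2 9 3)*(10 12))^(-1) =((0 13 16 14 2 9 3)(10 12))^(-1) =(0 3 9 2 14 16 13)(10 12)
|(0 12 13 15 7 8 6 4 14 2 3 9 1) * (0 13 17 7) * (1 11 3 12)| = |(0 1 13 15)(2 12 17 7 8 6 4 14)(3 9 11)| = 24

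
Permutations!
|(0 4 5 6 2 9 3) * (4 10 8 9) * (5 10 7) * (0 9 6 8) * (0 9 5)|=8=|(0 7)(2 4 10 9 3 5 8 6)|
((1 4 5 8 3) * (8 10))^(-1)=(1 3 8 10 5 4)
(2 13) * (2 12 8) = (2 13 12 8) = [0, 1, 13, 3, 4, 5, 6, 7, 2, 9, 10, 11, 8, 12]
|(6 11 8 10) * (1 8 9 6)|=|(1 8 10)(6 11 9)|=3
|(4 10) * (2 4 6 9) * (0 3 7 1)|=|(0 3 7 1)(2 4 10 6 9)|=20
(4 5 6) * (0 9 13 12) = (0 9 13 12)(4 5 6) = [9, 1, 2, 3, 5, 6, 4, 7, 8, 13, 10, 11, 0, 12]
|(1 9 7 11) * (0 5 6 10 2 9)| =9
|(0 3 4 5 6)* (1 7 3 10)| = 8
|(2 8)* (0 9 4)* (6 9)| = |(0 6 9 4)(2 8)| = 4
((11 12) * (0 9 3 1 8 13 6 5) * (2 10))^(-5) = (0 1 6 9 8 5 3 13)(2 10)(11 12)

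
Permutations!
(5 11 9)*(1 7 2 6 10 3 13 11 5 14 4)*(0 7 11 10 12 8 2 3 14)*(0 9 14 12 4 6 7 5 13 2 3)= (0 5 13 10 12 8 3 2 7)(1 11 14 6 4)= [5, 11, 7, 2, 1, 13, 4, 0, 3, 9, 12, 14, 8, 10, 6]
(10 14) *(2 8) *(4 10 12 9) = (2 8)(4 10 14 12 9) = [0, 1, 8, 3, 10, 5, 6, 7, 2, 4, 14, 11, 9, 13, 12]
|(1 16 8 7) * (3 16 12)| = 6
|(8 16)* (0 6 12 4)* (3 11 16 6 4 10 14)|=8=|(0 4)(3 11 16 8 6 12 10 14)|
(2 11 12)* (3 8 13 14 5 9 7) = (2 11 12)(3 8 13 14 5 9 7) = [0, 1, 11, 8, 4, 9, 6, 3, 13, 7, 10, 12, 2, 14, 5]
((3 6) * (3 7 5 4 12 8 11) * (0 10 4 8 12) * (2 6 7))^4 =((12)(0 10 4)(2 6)(3 7 5 8 11))^4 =(12)(0 10 4)(3 11 8 5 7)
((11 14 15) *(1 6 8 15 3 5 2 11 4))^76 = ((1 6 8 15 4)(2 11 14 3 5))^76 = (1 6 8 15 4)(2 11 14 3 5)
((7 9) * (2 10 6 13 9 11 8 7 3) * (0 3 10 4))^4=((0 3 2 4)(6 13 9 10)(7 11 8))^4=(13)(7 11 8)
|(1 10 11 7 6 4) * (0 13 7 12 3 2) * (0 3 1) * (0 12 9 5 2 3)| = |(0 13 7 6 4 12 1 10 11 9 5 2)| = 12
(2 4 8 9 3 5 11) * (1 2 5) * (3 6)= [0, 2, 4, 1, 8, 11, 3, 7, 9, 6, 10, 5]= (1 2 4 8 9 6 3)(5 11)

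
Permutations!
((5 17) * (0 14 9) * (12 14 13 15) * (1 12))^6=((0 13 15 1 12 14 9)(5 17))^6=(17)(0 9 14 12 1 15 13)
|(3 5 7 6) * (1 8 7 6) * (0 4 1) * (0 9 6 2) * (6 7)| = 8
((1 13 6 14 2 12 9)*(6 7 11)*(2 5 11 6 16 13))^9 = (1 2 12 9)(5 16 7 14 11 13 6)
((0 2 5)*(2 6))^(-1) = (0 5 2 6)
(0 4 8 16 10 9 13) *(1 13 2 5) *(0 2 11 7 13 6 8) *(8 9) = (0 4)(1 6 9 11 7 13 2 5)(8 16 10) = [4, 6, 5, 3, 0, 1, 9, 13, 16, 11, 8, 7, 12, 2, 14, 15, 10]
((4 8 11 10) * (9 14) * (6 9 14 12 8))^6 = (14)(4 10 11 8 12 9 6)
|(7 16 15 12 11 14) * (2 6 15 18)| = |(2 6 15 12 11 14 7 16 18)| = 9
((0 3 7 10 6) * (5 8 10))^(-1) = (0 6 10 8 5 7 3)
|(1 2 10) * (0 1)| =|(0 1 2 10)| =4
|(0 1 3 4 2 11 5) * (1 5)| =10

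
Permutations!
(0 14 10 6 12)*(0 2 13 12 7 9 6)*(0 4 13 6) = (0 14 10 4 13 12 2 6 7 9) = [14, 1, 6, 3, 13, 5, 7, 9, 8, 0, 4, 11, 2, 12, 10]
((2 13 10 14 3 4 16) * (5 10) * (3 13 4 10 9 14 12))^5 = ((2 4 16)(3 10 12)(5 9 14 13))^5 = (2 16 4)(3 12 10)(5 9 14 13)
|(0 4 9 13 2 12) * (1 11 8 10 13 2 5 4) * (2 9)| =|(0 1 11 8 10 13 5 4 2 12)| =10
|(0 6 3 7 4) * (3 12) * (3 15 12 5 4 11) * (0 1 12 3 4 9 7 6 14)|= 10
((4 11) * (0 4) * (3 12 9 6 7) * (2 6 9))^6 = (2 6 7 3 12)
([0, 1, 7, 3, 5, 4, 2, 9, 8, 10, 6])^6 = (2 7 9 10 6)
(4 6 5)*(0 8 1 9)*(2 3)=(0 8 1 9)(2 3)(4 6 5)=[8, 9, 3, 2, 6, 4, 5, 7, 1, 0]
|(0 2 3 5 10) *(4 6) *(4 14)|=15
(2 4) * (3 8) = (2 4)(3 8) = [0, 1, 4, 8, 2, 5, 6, 7, 3]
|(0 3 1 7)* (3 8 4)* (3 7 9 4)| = |(0 8 3 1 9 4 7)| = 7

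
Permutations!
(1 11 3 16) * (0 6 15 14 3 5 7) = [6, 11, 2, 16, 4, 7, 15, 0, 8, 9, 10, 5, 12, 13, 3, 14, 1] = (0 6 15 14 3 16 1 11 5 7)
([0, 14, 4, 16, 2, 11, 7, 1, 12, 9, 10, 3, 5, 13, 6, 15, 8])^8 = (3 8 5)(11 16 12)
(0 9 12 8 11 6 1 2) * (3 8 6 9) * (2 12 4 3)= (0 2)(1 12 6)(3 8 11 9 4)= [2, 12, 0, 8, 3, 5, 1, 7, 11, 4, 10, 9, 6]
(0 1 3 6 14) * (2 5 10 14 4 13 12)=(0 1 3 6 4 13 12 2 5 10 14)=[1, 3, 5, 6, 13, 10, 4, 7, 8, 9, 14, 11, 2, 12, 0]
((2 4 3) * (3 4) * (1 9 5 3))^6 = ((1 9 5 3 2))^6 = (1 9 5 3 2)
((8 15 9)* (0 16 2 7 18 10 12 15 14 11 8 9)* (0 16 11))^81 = (0 11 8 14)(2 12 7 15 18 16 10)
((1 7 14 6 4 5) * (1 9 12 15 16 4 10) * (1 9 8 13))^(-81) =(1 5 15 10 7 8 16 9 14 13 4 12 6)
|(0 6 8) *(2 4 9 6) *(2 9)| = |(0 9 6 8)(2 4)| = 4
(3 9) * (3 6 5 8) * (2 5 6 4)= (2 5 8 3 9 4)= [0, 1, 5, 9, 2, 8, 6, 7, 3, 4]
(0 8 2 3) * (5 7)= (0 8 2 3)(5 7)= [8, 1, 3, 0, 4, 7, 6, 5, 2]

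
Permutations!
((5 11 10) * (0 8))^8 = (5 10 11)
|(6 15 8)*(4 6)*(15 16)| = 5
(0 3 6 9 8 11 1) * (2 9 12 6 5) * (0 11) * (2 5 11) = (0 3 11 1 2 9 8)(6 12) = [3, 2, 9, 11, 4, 5, 12, 7, 0, 8, 10, 1, 6]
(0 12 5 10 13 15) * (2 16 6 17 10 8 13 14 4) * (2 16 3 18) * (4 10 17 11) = (0 12 5 8 13 15)(2 3 18)(4 16 6 11)(10 14) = [12, 1, 3, 18, 16, 8, 11, 7, 13, 9, 14, 4, 5, 15, 10, 0, 6, 17, 2]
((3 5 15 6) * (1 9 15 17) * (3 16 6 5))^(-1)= ((1 9 15 5 17)(6 16))^(-1)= (1 17 5 15 9)(6 16)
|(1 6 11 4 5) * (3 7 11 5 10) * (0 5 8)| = |(0 5 1 6 8)(3 7 11 4 10)| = 5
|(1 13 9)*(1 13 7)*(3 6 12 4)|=|(1 7)(3 6 12 4)(9 13)|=4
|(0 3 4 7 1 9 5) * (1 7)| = |(0 3 4 1 9 5)| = 6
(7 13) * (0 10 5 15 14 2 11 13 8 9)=[10, 1, 11, 3, 4, 15, 6, 8, 9, 0, 5, 13, 12, 7, 2, 14]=(0 10 5 15 14 2 11 13 7 8 9)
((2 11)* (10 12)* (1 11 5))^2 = (12)(1 2)(5 11) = ((1 11 2 5)(10 12))^2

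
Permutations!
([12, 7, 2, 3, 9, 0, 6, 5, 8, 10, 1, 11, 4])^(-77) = (0 9 7 12 10 5 4 1)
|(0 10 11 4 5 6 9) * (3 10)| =8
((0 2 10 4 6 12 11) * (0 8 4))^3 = (4 11 6 8 12)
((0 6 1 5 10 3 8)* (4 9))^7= (10)(4 9)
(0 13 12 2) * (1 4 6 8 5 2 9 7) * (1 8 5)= (0 13 12 9 7 8 1 4 6 5 2)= [13, 4, 0, 3, 6, 2, 5, 8, 1, 7, 10, 11, 9, 12]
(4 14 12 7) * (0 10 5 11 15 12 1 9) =(0 10 5 11 15 12 7 4 14 1 9) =[10, 9, 2, 3, 14, 11, 6, 4, 8, 0, 5, 15, 7, 13, 1, 12]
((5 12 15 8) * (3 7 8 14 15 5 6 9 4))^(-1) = ((3 7 8 6 9 4)(5 12)(14 15))^(-1) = (3 4 9 6 8 7)(5 12)(14 15)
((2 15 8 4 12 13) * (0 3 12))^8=((0 3 12 13 2 15 8 4))^8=(15)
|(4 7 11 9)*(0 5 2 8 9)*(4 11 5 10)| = 9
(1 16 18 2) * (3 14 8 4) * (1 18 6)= (1 16 6)(2 18)(3 14 8 4)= [0, 16, 18, 14, 3, 5, 1, 7, 4, 9, 10, 11, 12, 13, 8, 15, 6, 17, 2]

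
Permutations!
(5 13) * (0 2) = (0 2)(5 13) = [2, 1, 0, 3, 4, 13, 6, 7, 8, 9, 10, 11, 12, 5]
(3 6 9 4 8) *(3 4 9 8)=(9)(3 6 8 4)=[0, 1, 2, 6, 3, 5, 8, 7, 4, 9]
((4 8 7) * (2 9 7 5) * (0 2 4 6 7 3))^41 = (0 2 9 3)(4 5 8)(6 7)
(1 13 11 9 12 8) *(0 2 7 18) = (0 2 7 18)(1 13 11 9 12 8) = [2, 13, 7, 3, 4, 5, 6, 18, 1, 12, 10, 9, 8, 11, 14, 15, 16, 17, 0]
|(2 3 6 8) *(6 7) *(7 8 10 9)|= 12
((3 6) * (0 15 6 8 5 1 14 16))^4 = ((0 15 6 3 8 5 1 14 16))^4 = (0 8 16 3 14 6 1 15 5)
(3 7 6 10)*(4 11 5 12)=(3 7 6 10)(4 11 5 12)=[0, 1, 2, 7, 11, 12, 10, 6, 8, 9, 3, 5, 4]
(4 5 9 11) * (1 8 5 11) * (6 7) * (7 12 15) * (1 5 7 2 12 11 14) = (1 8 7 6 11 4 14)(2 12 15)(5 9) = [0, 8, 12, 3, 14, 9, 11, 6, 7, 5, 10, 4, 15, 13, 1, 2]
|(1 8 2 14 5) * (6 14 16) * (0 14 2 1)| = |(0 14 5)(1 8)(2 16 6)| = 6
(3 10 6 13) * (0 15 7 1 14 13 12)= (0 15 7 1 14 13 3 10 6 12)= [15, 14, 2, 10, 4, 5, 12, 1, 8, 9, 6, 11, 0, 3, 13, 7]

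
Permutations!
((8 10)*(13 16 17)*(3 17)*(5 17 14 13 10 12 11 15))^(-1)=(3 16 13 14)(5 15 11 12 8 10 17)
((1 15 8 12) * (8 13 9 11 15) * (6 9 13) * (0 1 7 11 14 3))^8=(0 9 11 8 3 6 7 1 14 15 12)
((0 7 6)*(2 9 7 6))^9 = ((0 6)(2 9 7))^9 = (9)(0 6)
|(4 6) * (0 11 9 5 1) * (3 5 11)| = |(0 3 5 1)(4 6)(9 11)| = 4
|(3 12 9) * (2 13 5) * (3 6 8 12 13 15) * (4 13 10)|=28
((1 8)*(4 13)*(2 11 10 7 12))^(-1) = (1 8)(2 12 7 10 11)(4 13) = ((1 8)(2 11 10 7 12)(4 13))^(-1)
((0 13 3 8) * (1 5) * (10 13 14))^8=((0 14 10 13 3 8)(1 5))^8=(0 10 3)(8 14 13)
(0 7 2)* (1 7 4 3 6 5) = (0 4 3 6 5 1 7 2) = [4, 7, 0, 6, 3, 1, 5, 2]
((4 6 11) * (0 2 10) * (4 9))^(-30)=(4 11)(6 9)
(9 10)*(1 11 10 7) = (1 11 10 9 7) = [0, 11, 2, 3, 4, 5, 6, 1, 8, 7, 9, 10]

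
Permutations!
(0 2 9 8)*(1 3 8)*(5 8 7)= (0 2 9 1 3 7 5 8)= [2, 3, 9, 7, 4, 8, 6, 5, 0, 1]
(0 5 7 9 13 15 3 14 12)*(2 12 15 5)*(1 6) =[2, 6, 12, 14, 4, 7, 1, 9, 8, 13, 10, 11, 0, 5, 15, 3] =(0 2 12)(1 6)(3 14 15)(5 7 9 13)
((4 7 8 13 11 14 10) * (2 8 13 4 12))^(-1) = (2 12 10 14 11 13 7 4 8)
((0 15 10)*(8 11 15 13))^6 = ((0 13 8 11 15 10))^6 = (15)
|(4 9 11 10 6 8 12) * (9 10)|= 10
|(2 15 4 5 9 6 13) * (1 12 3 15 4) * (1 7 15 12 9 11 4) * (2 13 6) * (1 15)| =30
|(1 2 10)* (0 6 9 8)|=12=|(0 6 9 8)(1 2 10)|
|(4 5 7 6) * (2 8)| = 4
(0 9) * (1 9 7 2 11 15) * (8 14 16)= [7, 9, 11, 3, 4, 5, 6, 2, 14, 0, 10, 15, 12, 13, 16, 1, 8]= (0 7 2 11 15 1 9)(8 14 16)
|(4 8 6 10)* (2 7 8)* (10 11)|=|(2 7 8 6 11 10 4)|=7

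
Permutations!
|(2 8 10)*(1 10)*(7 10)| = 5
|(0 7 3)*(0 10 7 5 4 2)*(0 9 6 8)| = |(0 5 4 2 9 6 8)(3 10 7)| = 21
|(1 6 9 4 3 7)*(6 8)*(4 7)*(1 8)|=4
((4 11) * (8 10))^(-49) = ((4 11)(8 10))^(-49) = (4 11)(8 10)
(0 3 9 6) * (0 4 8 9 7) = (0 3 7)(4 8 9 6) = [3, 1, 2, 7, 8, 5, 4, 0, 9, 6]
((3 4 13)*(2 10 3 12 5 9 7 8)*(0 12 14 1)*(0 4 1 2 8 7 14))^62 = (0 3 9 13 10 5 4 2 12 1 14)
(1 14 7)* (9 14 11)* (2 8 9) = (1 11 2 8 9 14 7) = [0, 11, 8, 3, 4, 5, 6, 1, 9, 14, 10, 2, 12, 13, 7]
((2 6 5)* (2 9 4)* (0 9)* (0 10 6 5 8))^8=(10)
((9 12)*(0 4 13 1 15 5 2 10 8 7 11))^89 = ((0 4 13 1 15 5 2 10 8 7 11)(9 12))^89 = (0 4 13 1 15 5 2 10 8 7 11)(9 12)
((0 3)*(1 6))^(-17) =(0 3)(1 6)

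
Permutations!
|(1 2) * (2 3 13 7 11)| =|(1 3 13 7 11 2)| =6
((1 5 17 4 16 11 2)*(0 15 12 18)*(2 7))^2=(0 12)(1 17 16 7)(2 5 4 11)(15 18)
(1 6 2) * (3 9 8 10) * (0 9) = (0 9 8 10 3)(1 6 2) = [9, 6, 1, 0, 4, 5, 2, 7, 10, 8, 3]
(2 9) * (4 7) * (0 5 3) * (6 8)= (0 5 3)(2 9)(4 7)(6 8)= [5, 1, 9, 0, 7, 3, 8, 4, 6, 2]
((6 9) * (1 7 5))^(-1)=((1 7 5)(6 9))^(-1)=(1 5 7)(6 9)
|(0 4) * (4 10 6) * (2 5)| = 4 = |(0 10 6 4)(2 5)|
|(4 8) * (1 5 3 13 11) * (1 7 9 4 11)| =|(1 5 3 13)(4 8 11 7 9)| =20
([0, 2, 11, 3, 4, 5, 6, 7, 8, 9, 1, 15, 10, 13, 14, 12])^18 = (15)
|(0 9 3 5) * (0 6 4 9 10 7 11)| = 20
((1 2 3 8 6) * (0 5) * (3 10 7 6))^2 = (1 10 6 2 7)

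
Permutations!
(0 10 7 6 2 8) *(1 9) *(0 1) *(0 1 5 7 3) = (0 10 3)(1 9)(2 8 5 7 6) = [10, 9, 8, 0, 4, 7, 2, 6, 5, 1, 3]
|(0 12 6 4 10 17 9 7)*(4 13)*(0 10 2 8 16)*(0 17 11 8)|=|(0 12 6 13 4 2)(7 10 11 8 16 17 9)|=42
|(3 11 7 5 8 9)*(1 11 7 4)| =15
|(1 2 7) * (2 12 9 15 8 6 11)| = 9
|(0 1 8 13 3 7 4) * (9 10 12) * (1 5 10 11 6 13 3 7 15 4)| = 14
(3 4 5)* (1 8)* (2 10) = [0, 8, 10, 4, 5, 3, 6, 7, 1, 9, 2] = (1 8)(2 10)(3 4 5)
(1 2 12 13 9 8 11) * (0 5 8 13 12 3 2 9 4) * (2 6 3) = (0 5 8 11 1 9 13 4)(3 6) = [5, 9, 2, 6, 0, 8, 3, 7, 11, 13, 10, 1, 12, 4]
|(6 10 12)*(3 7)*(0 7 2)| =|(0 7 3 2)(6 10 12)| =12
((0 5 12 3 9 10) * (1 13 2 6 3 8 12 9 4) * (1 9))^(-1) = ((0 5 1 13 2 6 3 4 9 10)(8 12))^(-1) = (0 10 9 4 3 6 2 13 1 5)(8 12)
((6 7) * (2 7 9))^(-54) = (2 6)(7 9)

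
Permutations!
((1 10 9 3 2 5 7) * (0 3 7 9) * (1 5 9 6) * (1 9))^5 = (10)(5 6 9 7)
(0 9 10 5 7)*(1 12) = (0 9 10 5 7)(1 12) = [9, 12, 2, 3, 4, 7, 6, 0, 8, 10, 5, 11, 1]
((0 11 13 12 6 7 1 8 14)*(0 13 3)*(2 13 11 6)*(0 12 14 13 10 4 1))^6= ((0 6 7)(1 8 13 14 11 3 12 2 10 4))^6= (1 12 13 10 11)(2 14 4 3 8)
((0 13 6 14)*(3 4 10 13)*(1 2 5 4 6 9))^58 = (0 6)(1 5 10 9 2 4 13)(3 14)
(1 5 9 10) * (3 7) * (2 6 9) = (1 5 2 6 9 10)(3 7) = [0, 5, 6, 7, 4, 2, 9, 3, 8, 10, 1]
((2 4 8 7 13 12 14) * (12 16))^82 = (2 8 13 12)(4 7 16 14)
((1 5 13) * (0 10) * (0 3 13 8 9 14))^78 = ((0 10 3 13 1 5 8 9 14))^78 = (0 8 13)(1 10 9)(3 14 5)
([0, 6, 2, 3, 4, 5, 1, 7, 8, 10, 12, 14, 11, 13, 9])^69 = (1 6)(9 14 11 12 10)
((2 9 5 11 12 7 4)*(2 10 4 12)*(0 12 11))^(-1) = ((0 12 7 11 2 9 5)(4 10))^(-1) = (0 5 9 2 11 7 12)(4 10)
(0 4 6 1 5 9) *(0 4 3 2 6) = (0 3 2 6 1 5 9 4) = [3, 5, 6, 2, 0, 9, 1, 7, 8, 4]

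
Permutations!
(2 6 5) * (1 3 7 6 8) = (1 3 7 6 5 2 8) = [0, 3, 8, 7, 4, 2, 5, 6, 1]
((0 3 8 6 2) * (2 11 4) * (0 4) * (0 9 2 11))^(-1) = ((0 3 8 6)(2 4 11 9))^(-1) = (0 6 8 3)(2 9 11 4)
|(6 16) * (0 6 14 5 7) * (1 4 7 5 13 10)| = 9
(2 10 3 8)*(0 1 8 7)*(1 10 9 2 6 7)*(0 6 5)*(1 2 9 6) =(0 10 3 2 6 7 1 8 5) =[10, 8, 6, 2, 4, 0, 7, 1, 5, 9, 3]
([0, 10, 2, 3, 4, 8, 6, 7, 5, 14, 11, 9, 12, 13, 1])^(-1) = (1 14 9 11 10)(5 8)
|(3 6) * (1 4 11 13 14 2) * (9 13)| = 14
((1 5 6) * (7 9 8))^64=(1 5 6)(7 9 8)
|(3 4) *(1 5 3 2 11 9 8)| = 8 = |(1 5 3 4 2 11 9 8)|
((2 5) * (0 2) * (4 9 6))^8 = (0 5 2)(4 6 9)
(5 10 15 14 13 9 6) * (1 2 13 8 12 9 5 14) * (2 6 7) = (1 6 14 8 12 9 7 2 13 5 10 15) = [0, 6, 13, 3, 4, 10, 14, 2, 12, 7, 15, 11, 9, 5, 8, 1]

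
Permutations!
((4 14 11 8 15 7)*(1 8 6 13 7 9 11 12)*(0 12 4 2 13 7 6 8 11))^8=((0 12 1 11 8 15 9)(2 13 6 7)(4 14))^8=(0 12 1 11 8 15 9)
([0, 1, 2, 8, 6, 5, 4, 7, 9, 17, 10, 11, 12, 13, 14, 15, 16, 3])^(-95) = (3 8 9 17)(4 6)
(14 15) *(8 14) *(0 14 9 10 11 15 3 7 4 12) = (0 14 3 7 4 12)(8 9 10 11 15) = [14, 1, 2, 7, 12, 5, 6, 4, 9, 10, 11, 15, 0, 13, 3, 8]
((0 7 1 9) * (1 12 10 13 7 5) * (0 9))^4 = (13)(0 5 1)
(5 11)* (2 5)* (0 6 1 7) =[6, 7, 5, 3, 4, 11, 1, 0, 8, 9, 10, 2] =(0 6 1 7)(2 5 11)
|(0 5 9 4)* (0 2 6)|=|(0 5 9 4 2 6)|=6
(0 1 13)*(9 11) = (0 1 13)(9 11) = [1, 13, 2, 3, 4, 5, 6, 7, 8, 11, 10, 9, 12, 0]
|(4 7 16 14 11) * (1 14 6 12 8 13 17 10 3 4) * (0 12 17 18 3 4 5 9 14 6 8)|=|(0 12)(1 6 17 10 4 7 16 8 13 18 3 5 9 14 11)|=30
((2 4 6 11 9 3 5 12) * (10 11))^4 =((2 4 6 10 11 9 3 5 12))^4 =(2 11 12 10 5 6 3 4 9)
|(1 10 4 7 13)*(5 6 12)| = |(1 10 4 7 13)(5 6 12)| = 15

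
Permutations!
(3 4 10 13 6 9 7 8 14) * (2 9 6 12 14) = (2 9 7 8)(3 4 10 13 12 14) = [0, 1, 9, 4, 10, 5, 6, 8, 2, 7, 13, 11, 14, 12, 3]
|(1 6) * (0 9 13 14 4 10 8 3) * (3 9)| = 6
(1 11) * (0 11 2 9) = (0 11 1 2 9) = [11, 2, 9, 3, 4, 5, 6, 7, 8, 0, 10, 1]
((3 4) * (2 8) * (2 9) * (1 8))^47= ((1 8 9 2)(3 4))^47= (1 2 9 8)(3 4)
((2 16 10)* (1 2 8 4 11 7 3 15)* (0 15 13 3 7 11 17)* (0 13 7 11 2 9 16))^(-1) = ((0 15 1 9 16 10 8 4 17 13 3 7 11 2))^(-1) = (0 2 11 7 3 13 17 4 8 10 16 9 1 15)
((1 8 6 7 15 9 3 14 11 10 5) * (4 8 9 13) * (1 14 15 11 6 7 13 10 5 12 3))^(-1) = (1 9)(3 12 10 15)(4 13 6 14 5 11 7 8)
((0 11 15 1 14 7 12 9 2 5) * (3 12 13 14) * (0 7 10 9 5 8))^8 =((0 11 15 1 3 12 5 7 13 14 10 9 2 8))^8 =(0 13 15 10 3 2 5)(1 9 12 8 7 11 14)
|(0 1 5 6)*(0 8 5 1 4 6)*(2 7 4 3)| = |(0 3 2 7 4 6 8 5)| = 8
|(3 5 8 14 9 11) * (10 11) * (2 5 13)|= 9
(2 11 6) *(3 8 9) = (2 11 6)(3 8 9) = [0, 1, 11, 8, 4, 5, 2, 7, 9, 3, 10, 6]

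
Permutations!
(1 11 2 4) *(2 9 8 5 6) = (1 11 9 8 5 6 2 4) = [0, 11, 4, 3, 1, 6, 2, 7, 5, 8, 10, 9]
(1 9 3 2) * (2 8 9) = (1 2)(3 8 9) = [0, 2, 1, 8, 4, 5, 6, 7, 9, 3]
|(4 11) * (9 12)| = 2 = |(4 11)(9 12)|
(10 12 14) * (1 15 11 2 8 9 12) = (1 15 11 2 8 9 12 14 10) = [0, 15, 8, 3, 4, 5, 6, 7, 9, 12, 1, 2, 14, 13, 10, 11]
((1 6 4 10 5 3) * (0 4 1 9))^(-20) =(0 3 10)(4 9 5)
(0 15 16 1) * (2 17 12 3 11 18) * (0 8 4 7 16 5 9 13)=[15, 8, 17, 11, 7, 9, 6, 16, 4, 13, 10, 18, 3, 0, 14, 5, 1, 12, 2]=(0 15 5 9 13)(1 8 4 7 16)(2 17 12 3 11 18)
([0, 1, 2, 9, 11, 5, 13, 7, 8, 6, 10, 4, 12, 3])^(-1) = (3 13 6 9)(4 11)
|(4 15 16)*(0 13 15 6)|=|(0 13 15 16 4 6)|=6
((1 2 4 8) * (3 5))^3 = ((1 2 4 8)(3 5))^3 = (1 8 4 2)(3 5)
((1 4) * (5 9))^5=((1 4)(5 9))^5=(1 4)(5 9)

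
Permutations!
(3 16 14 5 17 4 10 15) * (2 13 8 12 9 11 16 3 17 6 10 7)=(2 13 8 12 9 11 16 14 5 6 10 15 17 4 7)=[0, 1, 13, 3, 7, 6, 10, 2, 12, 11, 15, 16, 9, 8, 5, 17, 14, 4]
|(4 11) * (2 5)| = |(2 5)(4 11)| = 2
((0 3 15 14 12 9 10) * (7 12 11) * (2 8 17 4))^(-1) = ((0 3 15 14 11 7 12 9 10)(2 8 17 4))^(-1) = (0 10 9 12 7 11 14 15 3)(2 4 17 8)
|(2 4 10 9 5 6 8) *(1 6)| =|(1 6 8 2 4 10 9 5)| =8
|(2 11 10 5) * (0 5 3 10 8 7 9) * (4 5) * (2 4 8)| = |(0 8 7 9)(2 11)(3 10)(4 5)| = 4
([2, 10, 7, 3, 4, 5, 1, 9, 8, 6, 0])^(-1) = [10, 6, 0, 3, 4, 5, 9, 2, 8, 7, 1]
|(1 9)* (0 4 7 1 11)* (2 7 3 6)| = 9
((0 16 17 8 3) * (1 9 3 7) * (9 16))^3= (1 8 16 7 17)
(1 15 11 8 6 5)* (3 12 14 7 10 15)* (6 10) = (1 3 12 14 7 6 5)(8 10 15 11) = [0, 3, 2, 12, 4, 1, 5, 6, 10, 9, 15, 8, 14, 13, 7, 11]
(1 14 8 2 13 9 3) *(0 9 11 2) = (0 9 3 1 14 8)(2 13 11) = [9, 14, 13, 1, 4, 5, 6, 7, 0, 3, 10, 2, 12, 11, 8]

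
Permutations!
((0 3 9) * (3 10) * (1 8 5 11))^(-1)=((0 10 3 9)(1 8 5 11))^(-1)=(0 9 3 10)(1 11 5 8)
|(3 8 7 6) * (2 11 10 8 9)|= 8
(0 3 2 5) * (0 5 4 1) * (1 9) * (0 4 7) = (0 3 2 7)(1 4 9) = [3, 4, 7, 2, 9, 5, 6, 0, 8, 1]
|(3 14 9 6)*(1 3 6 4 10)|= |(1 3 14 9 4 10)|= 6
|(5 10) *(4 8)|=2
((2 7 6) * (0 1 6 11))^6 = (11)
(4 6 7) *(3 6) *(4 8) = [0, 1, 2, 6, 3, 5, 7, 8, 4] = (3 6 7 8 4)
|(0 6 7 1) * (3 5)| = 4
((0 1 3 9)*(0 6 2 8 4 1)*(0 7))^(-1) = (0 7)(1 4 8 2 6 9 3)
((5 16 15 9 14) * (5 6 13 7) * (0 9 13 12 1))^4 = ((0 9 14 6 12 1)(5 16 15 13 7))^4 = (0 12 14)(1 6 9)(5 7 13 15 16)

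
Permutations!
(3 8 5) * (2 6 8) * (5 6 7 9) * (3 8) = (2 7 9 5 8 6 3) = [0, 1, 7, 2, 4, 8, 3, 9, 6, 5]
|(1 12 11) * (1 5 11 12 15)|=2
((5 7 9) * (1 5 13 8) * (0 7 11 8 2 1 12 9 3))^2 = (0 3 7)(1 11 12 13)(2 5 8 9)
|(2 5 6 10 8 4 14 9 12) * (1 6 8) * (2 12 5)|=|(1 6 10)(4 14 9 5 8)|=15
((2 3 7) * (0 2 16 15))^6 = ((0 2 3 7 16 15))^6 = (16)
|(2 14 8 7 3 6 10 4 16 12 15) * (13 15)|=12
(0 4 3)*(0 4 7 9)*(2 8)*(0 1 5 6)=(0 7 9 1 5 6)(2 8)(3 4)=[7, 5, 8, 4, 3, 6, 0, 9, 2, 1]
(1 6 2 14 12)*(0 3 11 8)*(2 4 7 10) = (0 3 11 8)(1 6 4 7 10 2 14 12) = [3, 6, 14, 11, 7, 5, 4, 10, 0, 9, 2, 8, 1, 13, 12]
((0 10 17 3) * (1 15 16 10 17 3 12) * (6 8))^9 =((0 17 12 1 15 16 10 3)(6 8))^9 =(0 17 12 1 15 16 10 3)(6 8)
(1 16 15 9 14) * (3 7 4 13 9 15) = (1 16 3 7 4 13 9 14) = [0, 16, 2, 7, 13, 5, 6, 4, 8, 14, 10, 11, 12, 9, 1, 15, 3]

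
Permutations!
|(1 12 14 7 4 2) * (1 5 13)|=|(1 12 14 7 4 2 5 13)|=8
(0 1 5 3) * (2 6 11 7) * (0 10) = (0 1 5 3 10)(2 6 11 7) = [1, 5, 6, 10, 4, 3, 11, 2, 8, 9, 0, 7]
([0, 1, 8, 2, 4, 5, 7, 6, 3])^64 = [0, 1, 8, 2, 4, 5, 6, 7, 3]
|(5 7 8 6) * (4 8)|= |(4 8 6 5 7)|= 5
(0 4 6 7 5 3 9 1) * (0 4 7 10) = [7, 4, 2, 9, 6, 3, 10, 5, 8, 1, 0] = (0 7 5 3 9 1 4 6 10)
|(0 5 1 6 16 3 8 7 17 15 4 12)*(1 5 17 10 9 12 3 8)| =|(0 17 15 4 3 1 6 16 8 7 10 9 12)| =13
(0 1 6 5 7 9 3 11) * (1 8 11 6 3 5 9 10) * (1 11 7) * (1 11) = (0 8 7 10 1 3 6 9 5 11) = [8, 3, 2, 6, 4, 11, 9, 10, 7, 5, 1, 0]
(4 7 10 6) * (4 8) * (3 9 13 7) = [0, 1, 2, 9, 3, 5, 8, 10, 4, 13, 6, 11, 12, 7] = (3 9 13 7 10 6 8 4)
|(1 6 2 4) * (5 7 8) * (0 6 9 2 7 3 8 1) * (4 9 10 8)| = |(0 6 7 1 10 8 5 3 4)(2 9)| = 18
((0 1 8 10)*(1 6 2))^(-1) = (0 10 8 1 2 6)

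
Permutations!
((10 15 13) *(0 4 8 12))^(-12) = ((0 4 8 12)(10 15 13))^(-12) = (15)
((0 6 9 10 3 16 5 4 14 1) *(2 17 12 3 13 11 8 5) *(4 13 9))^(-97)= (0 14 6 1 4)(2 3 17 16 12)(5 8 11 13)(9 10)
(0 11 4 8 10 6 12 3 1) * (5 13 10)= (0 11 4 8 5 13 10 6 12 3 1)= [11, 0, 2, 1, 8, 13, 12, 7, 5, 9, 6, 4, 3, 10]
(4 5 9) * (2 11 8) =[0, 1, 11, 3, 5, 9, 6, 7, 2, 4, 10, 8] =(2 11 8)(4 5 9)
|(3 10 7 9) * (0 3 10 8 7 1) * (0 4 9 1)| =8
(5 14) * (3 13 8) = [0, 1, 2, 13, 4, 14, 6, 7, 3, 9, 10, 11, 12, 8, 5] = (3 13 8)(5 14)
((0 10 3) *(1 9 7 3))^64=(0 7 1)(3 9 10)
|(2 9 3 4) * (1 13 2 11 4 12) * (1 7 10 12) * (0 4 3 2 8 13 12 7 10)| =|(0 4 11 3 1 12 10 7)(2 9)(8 13)| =8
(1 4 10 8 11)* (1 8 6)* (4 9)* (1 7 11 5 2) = [0, 9, 1, 3, 10, 2, 7, 11, 5, 4, 6, 8] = (1 9 4 10 6 7 11 8 5 2)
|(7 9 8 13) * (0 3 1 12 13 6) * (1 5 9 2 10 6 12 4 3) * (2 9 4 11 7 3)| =|(0 1 11 7 9 8 12 13 3 5 4 2 10 6)| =14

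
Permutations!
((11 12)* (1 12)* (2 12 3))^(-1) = ((1 3 2 12 11))^(-1) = (1 11 12 2 3)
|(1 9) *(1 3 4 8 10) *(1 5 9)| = 6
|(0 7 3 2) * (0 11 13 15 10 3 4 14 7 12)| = 6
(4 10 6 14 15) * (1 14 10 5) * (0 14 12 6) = (0 14 15 4 5 1 12 6 10) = [14, 12, 2, 3, 5, 1, 10, 7, 8, 9, 0, 11, 6, 13, 15, 4]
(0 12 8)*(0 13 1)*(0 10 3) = (0 12 8 13 1 10 3) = [12, 10, 2, 0, 4, 5, 6, 7, 13, 9, 3, 11, 8, 1]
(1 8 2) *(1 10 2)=(1 8)(2 10)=[0, 8, 10, 3, 4, 5, 6, 7, 1, 9, 2]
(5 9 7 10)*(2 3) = [0, 1, 3, 2, 4, 9, 6, 10, 8, 7, 5] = (2 3)(5 9 7 10)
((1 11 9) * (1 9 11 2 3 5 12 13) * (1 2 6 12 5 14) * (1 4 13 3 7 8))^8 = ((1 6 12 3 14 4 13 2 7 8))^8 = (1 7 13 14 12)(2 4 3 6 8)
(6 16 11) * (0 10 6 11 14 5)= (0 10 6 16 14 5)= [10, 1, 2, 3, 4, 0, 16, 7, 8, 9, 6, 11, 12, 13, 5, 15, 14]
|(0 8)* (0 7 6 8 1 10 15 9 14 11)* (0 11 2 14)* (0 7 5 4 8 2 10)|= |(0 1)(2 14 10 15 9 7 6)(4 8 5)|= 42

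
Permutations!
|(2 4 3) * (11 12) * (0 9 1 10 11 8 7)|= 24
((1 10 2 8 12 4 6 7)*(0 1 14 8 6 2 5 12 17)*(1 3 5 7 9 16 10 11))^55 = ((0 3 5 12 4 2 6 9 16 10 7 14 8 17)(1 11))^55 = (0 17 8 14 7 10 16 9 6 2 4 12 5 3)(1 11)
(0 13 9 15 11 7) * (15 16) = [13, 1, 2, 3, 4, 5, 6, 0, 8, 16, 10, 7, 12, 9, 14, 11, 15] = (0 13 9 16 15 11 7)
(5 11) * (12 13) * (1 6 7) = (1 6 7)(5 11)(12 13) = [0, 6, 2, 3, 4, 11, 7, 1, 8, 9, 10, 5, 13, 12]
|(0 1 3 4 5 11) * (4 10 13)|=|(0 1 3 10 13 4 5 11)|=8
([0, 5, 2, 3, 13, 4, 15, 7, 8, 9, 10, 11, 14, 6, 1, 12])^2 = [0, 4, 2, 3, 6, 13, 12, 7, 8, 9, 10, 11, 1, 15, 5, 14]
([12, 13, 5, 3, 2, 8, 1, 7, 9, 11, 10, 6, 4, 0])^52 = [6, 9, 0, 3, 13, 12, 8, 7, 4, 2, 10, 5, 1, 11]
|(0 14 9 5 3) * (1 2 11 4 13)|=|(0 14 9 5 3)(1 2 11 4 13)|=5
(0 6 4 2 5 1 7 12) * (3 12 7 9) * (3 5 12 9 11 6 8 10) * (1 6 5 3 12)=(0 8 10 12)(1 11 5 6 4 2)(3 9)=[8, 11, 1, 9, 2, 6, 4, 7, 10, 3, 12, 5, 0]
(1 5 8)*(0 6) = (0 6)(1 5 8) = [6, 5, 2, 3, 4, 8, 0, 7, 1]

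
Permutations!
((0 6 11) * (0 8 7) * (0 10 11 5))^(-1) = ((0 6 5)(7 10 11 8))^(-1) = (0 5 6)(7 8 11 10)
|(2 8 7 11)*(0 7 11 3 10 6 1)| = 6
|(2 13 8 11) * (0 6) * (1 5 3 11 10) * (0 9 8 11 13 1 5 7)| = 12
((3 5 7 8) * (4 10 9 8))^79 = ((3 5 7 4 10 9 8))^79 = (3 7 10 8 5 4 9)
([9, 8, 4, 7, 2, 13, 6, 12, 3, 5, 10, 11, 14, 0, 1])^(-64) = [0, 3, 2, 12, 4, 5, 6, 14, 7, 9, 10, 11, 1, 13, 8]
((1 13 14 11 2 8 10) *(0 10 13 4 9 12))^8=((0 10 1 4 9 12)(2 8 13 14 11))^8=(0 1 9)(2 14 8 11 13)(4 12 10)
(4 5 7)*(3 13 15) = (3 13 15)(4 5 7) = [0, 1, 2, 13, 5, 7, 6, 4, 8, 9, 10, 11, 12, 15, 14, 3]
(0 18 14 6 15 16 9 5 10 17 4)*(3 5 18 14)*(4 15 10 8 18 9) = (0 14 6 10 17 15 16 4)(3 5 8 18) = [14, 1, 2, 5, 0, 8, 10, 7, 18, 9, 17, 11, 12, 13, 6, 16, 4, 15, 3]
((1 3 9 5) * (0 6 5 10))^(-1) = (0 10 9 3 1 5 6)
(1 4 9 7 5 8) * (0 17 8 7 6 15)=(0 17 8 1 4 9 6 15)(5 7)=[17, 4, 2, 3, 9, 7, 15, 5, 1, 6, 10, 11, 12, 13, 14, 0, 16, 8]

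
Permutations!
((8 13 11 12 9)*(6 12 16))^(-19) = (6 9 13 16 12 8 11) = ((6 12 9 8 13 11 16))^(-19)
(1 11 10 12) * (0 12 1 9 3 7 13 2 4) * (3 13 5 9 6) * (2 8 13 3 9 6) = (0 12 2 4)(1 11 10)(3 7 5 6 9)(8 13) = [12, 11, 4, 7, 0, 6, 9, 5, 13, 3, 1, 10, 2, 8]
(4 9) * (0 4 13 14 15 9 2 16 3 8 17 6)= (0 4 2 16 3 8 17 6)(9 13 14 15)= [4, 1, 16, 8, 2, 5, 0, 7, 17, 13, 10, 11, 12, 14, 15, 9, 3, 6]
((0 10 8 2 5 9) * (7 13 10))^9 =(0 7 13 10 8 2 5 9)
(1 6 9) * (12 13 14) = (1 6 9)(12 13 14) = [0, 6, 2, 3, 4, 5, 9, 7, 8, 1, 10, 11, 13, 14, 12]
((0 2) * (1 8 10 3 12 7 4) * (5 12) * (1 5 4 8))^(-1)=(0 2)(3 10 8 7 12 5 4)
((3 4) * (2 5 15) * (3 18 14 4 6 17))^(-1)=(2 15 5)(3 17 6)(4 14 18)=((2 5 15)(3 6 17)(4 18 14))^(-1)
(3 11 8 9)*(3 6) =(3 11 8 9 6) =[0, 1, 2, 11, 4, 5, 3, 7, 9, 6, 10, 8]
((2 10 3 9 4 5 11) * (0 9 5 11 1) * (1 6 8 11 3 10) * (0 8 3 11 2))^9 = ((0 9 4 11)(1 8 2)(3 5 6))^9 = (0 9 4 11)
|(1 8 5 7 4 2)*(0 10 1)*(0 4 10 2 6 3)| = 5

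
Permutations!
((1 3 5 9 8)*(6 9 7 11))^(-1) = (1 8 9 6 11 7 5 3)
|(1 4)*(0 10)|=|(0 10)(1 4)|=2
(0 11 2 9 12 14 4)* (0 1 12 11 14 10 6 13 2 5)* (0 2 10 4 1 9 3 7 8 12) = (0 14 1)(2 3 7 8 12 4 9 11 5)(6 13 10) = [14, 0, 3, 7, 9, 2, 13, 8, 12, 11, 6, 5, 4, 10, 1]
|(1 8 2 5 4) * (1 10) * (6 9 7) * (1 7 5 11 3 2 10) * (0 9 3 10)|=|(0 9 5 4 1 8)(2 11 10 7 6 3)|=6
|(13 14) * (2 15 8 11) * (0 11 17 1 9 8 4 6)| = |(0 11 2 15 4 6)(1 9 8 17)(13 14)| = 12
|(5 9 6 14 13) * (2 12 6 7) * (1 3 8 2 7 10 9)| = 18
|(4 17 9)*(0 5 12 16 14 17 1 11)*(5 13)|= 11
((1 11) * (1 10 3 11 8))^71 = ((1 8)(3 11 10))^71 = (1 8)(3 10 11)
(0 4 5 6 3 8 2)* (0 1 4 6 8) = [6, 4, 1, 0, 5, 8, 3, 7, 2] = (0 6 3)(1 4 5 8 2)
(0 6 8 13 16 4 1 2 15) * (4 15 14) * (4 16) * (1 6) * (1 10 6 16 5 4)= (0 10 6 8 13 1 2 14 5 4 16 15)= [10, 2, 14, 3, 16, 4, 8, 7, 13, 9, 6, 11, 12, 1, 5, 0, 15]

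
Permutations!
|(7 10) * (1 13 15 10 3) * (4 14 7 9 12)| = |(1 13 15 10 9 12 4 14 7 3)| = 10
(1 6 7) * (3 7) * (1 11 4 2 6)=[0, 1, 6, 7, 2, 5, 3, 11, 8, 9, 10, 4]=(2 6 3 7 11 4)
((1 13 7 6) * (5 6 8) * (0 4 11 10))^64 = (1 5 7)(6 8 13)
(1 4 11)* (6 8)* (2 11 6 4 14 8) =[0, 14, 11, 3, 6, 5, 2, 7, 4, 9, 10, 1, 12, 13, 8] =(1 14 8 4 6 2 11)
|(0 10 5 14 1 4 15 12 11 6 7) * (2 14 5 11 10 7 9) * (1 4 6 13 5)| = |(0 7)(1 6 9 2 14 4 15 12 10 11 13 5)| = 12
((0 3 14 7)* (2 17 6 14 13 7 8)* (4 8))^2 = (0 13)(2 6 4)(3 7)(8 17 14)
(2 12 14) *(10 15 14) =(2 12 10 15 14) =[0, 1, 12, 3, 4, 5, 6, 7, 8, 9, 15, 11, 10, 13, 2, 14]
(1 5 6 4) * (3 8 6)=(1 5 3 8 6 4)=[0, 5, 2, 8, 1, 3, 4, 7, 6]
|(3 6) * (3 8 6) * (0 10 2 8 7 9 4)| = 8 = |(0 10 2 8 6 7 9 4)|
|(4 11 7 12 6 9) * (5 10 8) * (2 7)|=|(2 7 12 6 9 4 11)(5 10 8)|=21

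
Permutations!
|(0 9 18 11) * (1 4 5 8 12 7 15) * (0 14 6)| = 42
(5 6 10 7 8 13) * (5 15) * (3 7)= [0, 1, 2, 7, 4, 6, 10, 8, 13, 9, 3, 11, 12, 15, 14, 5]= (3 7 8 13 15 5 6 10)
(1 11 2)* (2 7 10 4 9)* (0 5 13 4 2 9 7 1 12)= (0 5 13 4 7 10 2 12)(1 11)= [5, 11, 12, 3, 7, 13, 6, 10, 8, 9, 2, 1, 0, 4]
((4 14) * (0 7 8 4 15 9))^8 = (0 7 8 4 14 15 9)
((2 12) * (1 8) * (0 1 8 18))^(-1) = ((0 1 18)(2 12))^(-1) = (0 18 1)(2 12)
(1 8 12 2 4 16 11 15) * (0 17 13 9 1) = (0 17 13 9 1 8 12 2 4 16 11 15) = [17, 8, 4, 3, 16, 5, 6, 7, 12, 1, 10, 15, 2, 9, 14, 0, 11, 13]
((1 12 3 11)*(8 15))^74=(15)(1 3)(11 12)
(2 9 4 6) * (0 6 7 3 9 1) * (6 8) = (0 8 6 2 1)(3 9 4 7) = [8, 0, 1, 9, 7, 5, 2, 3, 6, 4]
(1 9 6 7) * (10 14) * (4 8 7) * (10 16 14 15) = (1 9 6 4 8 7)(10 15)(14 16) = [0, 9, 2, 3, 8, 5, 4, 1, 7, 6, 15, 11, 12, 13, 16, 10, 14]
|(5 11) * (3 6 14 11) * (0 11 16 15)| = |(0 11 5 3 6 14 16 15)| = 8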